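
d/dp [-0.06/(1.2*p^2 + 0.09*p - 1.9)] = (0.144*p + 0.0054)/(1.2*p^2 + 0.09*p - 1.9)^2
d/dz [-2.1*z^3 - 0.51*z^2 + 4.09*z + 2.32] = -6.3*z^2 - 1.02*z + 4.09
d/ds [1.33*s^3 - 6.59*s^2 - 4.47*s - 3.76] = 3.99*s^2 - 13.18*s - 4.47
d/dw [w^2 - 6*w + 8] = 2*w - 6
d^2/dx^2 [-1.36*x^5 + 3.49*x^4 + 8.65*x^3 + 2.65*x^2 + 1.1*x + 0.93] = -27.2*x^3 + 41.88*x^2 + 51.9*x + 5.3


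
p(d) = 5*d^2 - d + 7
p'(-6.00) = -61.00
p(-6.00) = 193.00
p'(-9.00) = -91.00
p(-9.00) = 421.00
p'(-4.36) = -44.60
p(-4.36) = 106.41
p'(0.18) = 0.80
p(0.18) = 6.98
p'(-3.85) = -39.50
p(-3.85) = 84.96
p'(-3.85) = -39.50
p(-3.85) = 84.96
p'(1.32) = 12.20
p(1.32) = 14.39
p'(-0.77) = -8.70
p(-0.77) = 10.73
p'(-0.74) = -8.40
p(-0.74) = 10.48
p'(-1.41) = -15.10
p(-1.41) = 18.35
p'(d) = 10*d - 1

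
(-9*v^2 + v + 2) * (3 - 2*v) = 18*v^3 - 29*v^2 - v + 6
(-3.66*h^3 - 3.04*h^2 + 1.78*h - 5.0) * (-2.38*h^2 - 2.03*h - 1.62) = 8.7108*h^5 + 14.665*h^4 + 7.864*h^3 + 13.2114*h^2 + 7.2664*h + 8.1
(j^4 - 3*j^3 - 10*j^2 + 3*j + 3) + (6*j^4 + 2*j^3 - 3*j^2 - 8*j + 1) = 7*j^4 - j^3 - 13*j^2 - 5*j + 4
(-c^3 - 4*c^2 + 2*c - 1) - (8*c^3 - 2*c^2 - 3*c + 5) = -9*c^3 - 2*c^2 + 5*c - 6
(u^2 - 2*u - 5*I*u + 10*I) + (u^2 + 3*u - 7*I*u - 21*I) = 2*u^2 + u - 12*I*u - 11*I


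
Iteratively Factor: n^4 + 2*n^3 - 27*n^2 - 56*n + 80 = (n - 5)*(n^3 + 7*n^2 + 8*n - 16) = (n - 5)*(n + 4)*(n^2 + 3*n - 4) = (n - 5)*(n - 1)*(n + 4)*(n + 4)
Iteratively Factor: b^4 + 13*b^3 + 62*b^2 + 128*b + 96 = (b + 2)*(b^3 + 11*b^2 + 40*b + 48) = (b + 2)*(b + 3)*(b^2 + 8*b + 16) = (b + 2)*(b + 3)*(b + 4)*(b + 4)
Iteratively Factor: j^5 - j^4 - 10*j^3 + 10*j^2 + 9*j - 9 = (j + 3)*(j^4 - 4*j^3 + 2*j^2 + 4*j - 3) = (j - 1)*(j + 3)*(j^3 - 3*j^2 - j + 3) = (j - 1)*(j + 1)*(j + 3)*(j^2 - 4*j + 3) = (j - 1)^2*(j + 1)*(j + 3)*(j - 3)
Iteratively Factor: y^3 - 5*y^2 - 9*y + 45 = (y - 5)*(y^2 - 9) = (y - 5)*(y - 3)*(y + 3)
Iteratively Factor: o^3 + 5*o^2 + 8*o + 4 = (o + 2)*(o^2 + 3*o + 2) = (o + 2)^2*(o + 1)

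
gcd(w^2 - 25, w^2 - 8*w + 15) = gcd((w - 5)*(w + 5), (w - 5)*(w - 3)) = w - 5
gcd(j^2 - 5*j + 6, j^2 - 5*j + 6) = j^2 - 5*j + 6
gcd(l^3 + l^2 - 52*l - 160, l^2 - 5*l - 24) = l - 8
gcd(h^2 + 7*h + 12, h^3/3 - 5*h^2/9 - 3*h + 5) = h + 3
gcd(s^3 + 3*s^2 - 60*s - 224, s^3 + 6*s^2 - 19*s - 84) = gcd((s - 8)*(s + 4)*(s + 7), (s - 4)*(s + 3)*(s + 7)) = s + 7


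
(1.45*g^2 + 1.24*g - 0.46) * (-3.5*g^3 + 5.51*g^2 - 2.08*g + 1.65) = -5.075*g^5 + 3.6495*g^4 + 5.4264*g^3 - 2.7213*g^2 + 3.0028*g - 0.759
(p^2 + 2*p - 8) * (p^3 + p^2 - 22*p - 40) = p^5 + 3*p^4 - 28*p^3 - 92*p^2 + 96*p + 320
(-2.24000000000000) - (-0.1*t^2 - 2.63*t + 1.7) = 0.1*t^2 + 2.63*t - 3.94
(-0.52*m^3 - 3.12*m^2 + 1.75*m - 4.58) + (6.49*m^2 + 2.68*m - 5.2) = -0.52*m^3 + 3.37*m^2 + 4.43*m - 9.78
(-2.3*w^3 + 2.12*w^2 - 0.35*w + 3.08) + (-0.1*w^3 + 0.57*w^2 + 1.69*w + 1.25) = -2.4*w^3 + 2.69*w^2 + 1.34*w + 4.33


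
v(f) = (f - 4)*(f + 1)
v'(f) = 2*f - 3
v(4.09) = 0.46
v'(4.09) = 5.18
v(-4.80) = 33.44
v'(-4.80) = -12.60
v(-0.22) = -3.29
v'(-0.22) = -3.44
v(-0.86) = -0.68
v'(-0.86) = -4.72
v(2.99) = -4.03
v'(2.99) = 2.98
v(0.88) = -5.87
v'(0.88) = -1.24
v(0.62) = -5.48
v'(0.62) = -1.76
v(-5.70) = 45.59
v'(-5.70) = -14.40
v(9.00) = 50.00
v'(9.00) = 15.00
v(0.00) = -4.00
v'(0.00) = -3.00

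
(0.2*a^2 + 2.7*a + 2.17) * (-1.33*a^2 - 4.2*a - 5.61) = -0.266*a^4 - 4.431*a^3 - 15.3481*a^2 - 24.261*a - 12.1737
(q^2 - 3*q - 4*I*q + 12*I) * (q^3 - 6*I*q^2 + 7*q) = q^5 - 3*q^4 - 10*I*q^4 - 17*q^3 + 30*I*q^3 + 51*q^2 - 28*I*q^2 + 84*I*q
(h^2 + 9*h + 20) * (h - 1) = h^3 + 8*h^2 + 11*h - 20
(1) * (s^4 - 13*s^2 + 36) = s^4 - 13*s^2 + 36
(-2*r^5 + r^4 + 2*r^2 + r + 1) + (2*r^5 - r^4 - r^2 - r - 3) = r^2 - 2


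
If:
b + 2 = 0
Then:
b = -2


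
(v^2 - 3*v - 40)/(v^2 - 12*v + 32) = (v + 5)/(v - 4)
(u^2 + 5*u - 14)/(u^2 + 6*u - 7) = (u - 2)/(u - 1)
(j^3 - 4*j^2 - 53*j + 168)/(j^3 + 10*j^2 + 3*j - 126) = (j - 8)/(j + 6)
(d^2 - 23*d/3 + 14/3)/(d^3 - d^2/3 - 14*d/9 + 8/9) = 3*(d - 7)/(3*d^2 + d - 4)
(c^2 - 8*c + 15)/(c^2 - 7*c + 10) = (c - 3)/(c - 2)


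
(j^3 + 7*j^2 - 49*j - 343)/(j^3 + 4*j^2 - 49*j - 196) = (j + 7)/(j + 4)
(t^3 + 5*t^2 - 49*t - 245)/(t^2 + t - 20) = (t^2 - 49)/(t - 4)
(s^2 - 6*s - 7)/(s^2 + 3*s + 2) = (s - 7)/(s + 2)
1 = 1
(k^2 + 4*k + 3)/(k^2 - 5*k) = (k^2 + 4*k + 3)/(k*(k - 5))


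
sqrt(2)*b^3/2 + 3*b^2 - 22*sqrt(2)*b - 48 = (b - 4*sqrt(2))*(b + 6*sqrt(2))*(sqrt(2)*b/2 + 1)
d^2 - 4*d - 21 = (d - 7)*(d + 3)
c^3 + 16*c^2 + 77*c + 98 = (c + 2)*(c + 7)^2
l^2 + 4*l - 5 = (l - 1)*(l + 5)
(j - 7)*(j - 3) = j^2 - 10*j + 21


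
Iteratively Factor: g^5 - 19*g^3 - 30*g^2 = (g)*(g^4 - 19*g^2 - 30*g) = g*(g + 2)*(g^3 - 2*g^2 - 15*g) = g*(g + 2)*(g + 3)*(g^2 - 5*g) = g*(g - 5)*(g + 2)*(g + 3)*(g)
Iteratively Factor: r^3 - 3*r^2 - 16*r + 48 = (r + 4)*(r^2 - 7*r + 12) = (r - 3)*(r + 4)*(r - 4)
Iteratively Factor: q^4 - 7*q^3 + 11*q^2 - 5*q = (q - 1)*(q^3 - 6*q^2 + 5*q) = (q - 1)^2*(q^2 - 5*q) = q*(q - 1)^2*(q - 5)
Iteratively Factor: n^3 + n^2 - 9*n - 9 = (n + 1)*(n^2 - 9) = (n + 1)*(n + 3)*(n - 3)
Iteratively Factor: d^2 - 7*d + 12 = (d - 3)*(d - 4)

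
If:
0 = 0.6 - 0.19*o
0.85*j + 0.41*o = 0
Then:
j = -1.52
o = 3.16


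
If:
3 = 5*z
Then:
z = 3/5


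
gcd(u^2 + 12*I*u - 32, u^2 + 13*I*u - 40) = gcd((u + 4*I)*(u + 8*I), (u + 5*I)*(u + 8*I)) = u + 8*I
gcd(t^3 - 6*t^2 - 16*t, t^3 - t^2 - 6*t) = t^2 + 2*t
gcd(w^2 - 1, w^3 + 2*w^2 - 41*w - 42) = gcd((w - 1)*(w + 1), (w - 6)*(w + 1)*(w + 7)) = w + 1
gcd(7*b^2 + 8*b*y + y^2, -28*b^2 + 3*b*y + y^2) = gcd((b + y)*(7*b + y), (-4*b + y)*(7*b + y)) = 7*b + y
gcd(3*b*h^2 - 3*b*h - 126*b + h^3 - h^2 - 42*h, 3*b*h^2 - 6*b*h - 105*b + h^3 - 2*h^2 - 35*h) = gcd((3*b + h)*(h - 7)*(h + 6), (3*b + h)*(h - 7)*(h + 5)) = 3*b*h - 21*b + h^2 - 7*h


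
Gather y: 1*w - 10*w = -9*w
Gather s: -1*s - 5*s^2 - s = -5*s^2 - 2*s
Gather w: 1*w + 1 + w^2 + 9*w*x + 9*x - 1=w^2 + w*(9*x + 1) + 9*x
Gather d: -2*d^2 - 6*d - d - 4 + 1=-2*d^2 - 7*d - 3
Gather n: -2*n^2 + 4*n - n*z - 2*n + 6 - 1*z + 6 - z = -2*n^2 + n*(2 - z) - 2*z + 12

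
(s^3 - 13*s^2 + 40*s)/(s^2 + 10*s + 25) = s*(s^2 - 13*s + 40)/(s^2 + 10*s + 25)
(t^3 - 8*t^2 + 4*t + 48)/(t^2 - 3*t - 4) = (t^2 - 4*t - 12)/(t + 1)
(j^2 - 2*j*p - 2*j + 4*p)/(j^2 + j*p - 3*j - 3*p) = (j^2 - 2*j*p - 2*j + 4*p)/(j^2 + j*p - 3*j - 3*p)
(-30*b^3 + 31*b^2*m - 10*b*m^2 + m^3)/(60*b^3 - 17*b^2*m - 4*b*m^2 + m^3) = (-2*b + m)/(4*b + m)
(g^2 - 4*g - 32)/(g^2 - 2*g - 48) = (g + 4)/(g + 6)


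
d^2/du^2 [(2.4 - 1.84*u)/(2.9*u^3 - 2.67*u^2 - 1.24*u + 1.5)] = (-92.8464*u^5 + 327.69072*u^4 - 336.798832*u^3 + 146.92176*u^2 - 59.17968*u + 19.75968)/(24.389*u^9 - 67.3641*u^8 + 30.73623*u^7 + 76.418757*u^6 - 82.829388*u^5 - 12.600126*u^4 + 47.465576*u^3 - 11.1033*u^2 - 8.37*u + 3.375)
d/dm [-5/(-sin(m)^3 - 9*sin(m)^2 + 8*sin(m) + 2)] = 5*(-3*sin(m)^2 - 18*sin(m) + 8)*cos(m)/(sin(m)^3 + 9*sin(m)^2 - 8*sin(m) - 2)^2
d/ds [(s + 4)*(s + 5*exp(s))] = s + (s + 4)*(5*exp(s) + 1) + 5*exp(s)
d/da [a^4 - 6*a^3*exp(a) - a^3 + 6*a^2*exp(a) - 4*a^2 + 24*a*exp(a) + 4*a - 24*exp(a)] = -6*a^3*exp(a) + 4*a^3 - 12*a^2*exp(a) - 3*a^2 + 36*a*exp(a) - 8*a + 4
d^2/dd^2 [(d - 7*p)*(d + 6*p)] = 2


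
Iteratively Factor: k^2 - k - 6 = (k - 3)*(k + 2)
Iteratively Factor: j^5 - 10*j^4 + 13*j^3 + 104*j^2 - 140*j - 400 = (j - 4)*(j^4 - 6*j^3 - 11*j^2 + 60*j + 100) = (j - 5)*(j - 4)*(j^3 - j^2 - 16*j - 20) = (j - 5)*(j - 4)*(j + 2)*(j^2 - 3*j - 10) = (j - 5)^2*(j - 4)*(j + 2)*(j + 2)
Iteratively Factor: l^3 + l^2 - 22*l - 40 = (l + 4)*(l^2 - 3*l - 10) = (l + 2)*(l + 4)*(l - 5)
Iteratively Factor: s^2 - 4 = (s + 2)*(s - 2)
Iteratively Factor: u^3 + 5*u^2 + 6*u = (u + 3)*(u^2 + 2*u) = (u + 2)*(u + 3)*(u)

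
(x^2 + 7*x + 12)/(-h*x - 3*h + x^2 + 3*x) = (x + 4)/(-h + x)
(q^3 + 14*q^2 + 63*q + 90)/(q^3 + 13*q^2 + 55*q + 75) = (q + 6)/(q + 5)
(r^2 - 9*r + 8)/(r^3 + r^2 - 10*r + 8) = (r - 8)/(r^2 + 2*r - 8)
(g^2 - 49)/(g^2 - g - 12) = (49 - g^2)/(-g^2 + g + 12)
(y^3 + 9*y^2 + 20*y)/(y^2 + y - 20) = y*(y + 4)/(y - 4)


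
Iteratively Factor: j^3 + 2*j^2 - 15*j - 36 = (j + 3)*(j^2 - j - 12) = (j - 4)*(j + 3)*(j + 3)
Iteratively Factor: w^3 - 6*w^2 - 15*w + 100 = (w - 5)*(w^2 - w - 20) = (w - 5)*(w + 4)*(w - 5)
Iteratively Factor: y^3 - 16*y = (y - 4)*(y^2 + 4*y) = y*(y - 4)*(y + 4)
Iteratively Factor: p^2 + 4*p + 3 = (p + 3)*(p + 1)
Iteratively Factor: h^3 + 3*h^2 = (h)*(h^2 + 3*h) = h^2*(h + 3)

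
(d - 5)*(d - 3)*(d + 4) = d^3 - 4*d^2 - 17*d + 60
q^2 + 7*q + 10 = (q + 2)*(q + 5)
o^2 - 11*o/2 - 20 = (o - 8)*(o + 5/2)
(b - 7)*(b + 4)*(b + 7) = b^3 + 4*b^2 - 49*b - 196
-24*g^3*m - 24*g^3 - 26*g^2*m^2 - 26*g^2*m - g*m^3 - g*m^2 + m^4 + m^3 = (-6*g + m)*(g + m)*(4*g + m)*(m + 1)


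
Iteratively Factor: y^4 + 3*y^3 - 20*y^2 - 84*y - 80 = (y + 2)*(y^3 + y^2 - 22*y - 40) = (y + 2)*(y + 4)*(y^2 - 3*y - 10) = (y - 5)*(y + 2)*(y + 4)*(y + 2)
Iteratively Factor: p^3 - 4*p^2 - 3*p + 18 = (p + 2)*(p^2 - 6*p + 9) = (p - 3)*(p + 2)*(p - 3)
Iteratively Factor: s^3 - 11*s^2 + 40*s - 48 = (s - 4)*(s^2 - 7*s + 12) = (s - 4)^2*(s - 3)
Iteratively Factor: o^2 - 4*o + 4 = (o - 2)*(o - 2)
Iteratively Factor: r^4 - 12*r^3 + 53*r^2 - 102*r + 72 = (r - 3)*(r^3 - 9*r^2 + 26*r - 24) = (r - 3)^2*(r^2 - 6*r + 8) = (r - 3)^2*(r - 2)*(r - 4)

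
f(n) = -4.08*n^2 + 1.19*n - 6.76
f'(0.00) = 1.19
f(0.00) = -6.76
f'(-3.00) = 25.67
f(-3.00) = -47.05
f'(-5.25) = 44.03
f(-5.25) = -125.46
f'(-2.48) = 21.43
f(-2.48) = -34.80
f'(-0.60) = 6.09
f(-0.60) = -8.94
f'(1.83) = -13.74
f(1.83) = -18.25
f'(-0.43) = 4.70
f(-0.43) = -8.03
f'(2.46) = -18.88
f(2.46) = -28.52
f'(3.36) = -26.23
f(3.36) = -48.82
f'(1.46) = -10.72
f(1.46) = -13.72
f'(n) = 1.19 - 8.16*n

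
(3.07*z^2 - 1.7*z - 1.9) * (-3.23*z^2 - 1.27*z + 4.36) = -9.9161*z^4 + 1.5921*z^3 + 21.6812*z^2 - 4.999*z - 8.284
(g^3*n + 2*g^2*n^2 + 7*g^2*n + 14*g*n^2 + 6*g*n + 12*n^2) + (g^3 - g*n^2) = g^3*n + g^3 + 2*g^2*n^2 + 7*g^2*n + 13*g*n^2 + 6*g*n + 12*n^2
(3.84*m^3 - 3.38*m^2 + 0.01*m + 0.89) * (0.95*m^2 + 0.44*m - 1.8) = 3.648*m^5 - 1.5214*m^4 - 8.3897*m^3 + 6.9339*m^2 + 0.3736*m - 1.602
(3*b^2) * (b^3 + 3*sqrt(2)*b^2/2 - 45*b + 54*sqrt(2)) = 3*b^5 + 9*sqrt(2)*b^4/2 - 135*b^3 + 162*sqrt(2)*b^2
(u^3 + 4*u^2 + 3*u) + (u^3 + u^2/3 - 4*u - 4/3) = 2*u^3 + 13*u^2/3 - u - 4/3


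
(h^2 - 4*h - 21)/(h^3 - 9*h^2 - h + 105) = 1/(h - 5)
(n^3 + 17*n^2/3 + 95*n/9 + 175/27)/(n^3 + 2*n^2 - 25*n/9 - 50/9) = (9*n^2 + 36*n + 35)/(3*(3*n^2 + n - 10))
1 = 1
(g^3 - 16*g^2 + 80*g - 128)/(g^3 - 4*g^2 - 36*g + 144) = (g^2 - 12*g + 32)/(g^2 - 36)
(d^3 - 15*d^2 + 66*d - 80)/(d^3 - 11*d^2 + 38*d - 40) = (d - 8)/(d - 4)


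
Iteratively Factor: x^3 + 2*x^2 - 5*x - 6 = (x + 3)*(x^2 - x - 2) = (x + 1)*(x + 3)*(x - 2)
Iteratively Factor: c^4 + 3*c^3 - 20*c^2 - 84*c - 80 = (c + 2)*(c^3 + c^2 - 22*c - 40) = (c - 5)*(c + 2)*(c^2 + 6*c + 8) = (c - 5)*(c + 2)^2*(c + 4)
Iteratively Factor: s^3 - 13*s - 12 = (s + 3)*(s^2 - 3*s - 4) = (s + 1)*(s + 3)*(s - 4)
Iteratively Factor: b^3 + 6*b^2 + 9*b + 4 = (b + 4)*(b^2 + 2*b + 1) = (b + 1)*(b + 4)*(b + 1)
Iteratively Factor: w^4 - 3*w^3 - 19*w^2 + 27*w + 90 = (w - 3)*(w^3 - 19*w - 30) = (w - 3)*(w + 2)*(w^2 - 2*w - 15) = (w - 5)*(w - 3)*(w + 2)*(w + 3)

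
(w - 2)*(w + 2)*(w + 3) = w^3 + 3*w^2 - 4*w - 12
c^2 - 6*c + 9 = (c - 3)^2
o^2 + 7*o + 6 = (o + 1)*(o + 6)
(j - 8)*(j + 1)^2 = j^3 - 6*j^2 - 15*j - 8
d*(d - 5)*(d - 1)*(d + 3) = d^4 - 3*d^3 - 13*d^2 + 15*d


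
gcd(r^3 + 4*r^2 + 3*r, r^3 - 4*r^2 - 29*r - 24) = r^2 + 4*r + 3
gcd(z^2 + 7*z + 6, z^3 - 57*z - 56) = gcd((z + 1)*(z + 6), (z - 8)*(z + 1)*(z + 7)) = z + 1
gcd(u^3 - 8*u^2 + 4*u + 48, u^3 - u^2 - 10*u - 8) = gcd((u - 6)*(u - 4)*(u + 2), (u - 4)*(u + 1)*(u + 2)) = u^2 - 2*u - 8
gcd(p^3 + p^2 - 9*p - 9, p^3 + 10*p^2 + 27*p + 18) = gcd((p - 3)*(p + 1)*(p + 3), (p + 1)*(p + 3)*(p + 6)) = p^2 + 4*p + 3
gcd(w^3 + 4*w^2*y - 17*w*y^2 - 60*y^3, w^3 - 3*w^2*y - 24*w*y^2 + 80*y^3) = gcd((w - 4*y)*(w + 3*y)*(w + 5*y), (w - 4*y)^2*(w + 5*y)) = -w^2 - w*y + 20*y^2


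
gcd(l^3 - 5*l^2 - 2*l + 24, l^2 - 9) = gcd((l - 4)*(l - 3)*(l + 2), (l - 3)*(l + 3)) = l - 3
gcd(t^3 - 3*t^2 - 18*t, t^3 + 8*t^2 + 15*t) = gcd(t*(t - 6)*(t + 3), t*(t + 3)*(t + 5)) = t^2 + 3*t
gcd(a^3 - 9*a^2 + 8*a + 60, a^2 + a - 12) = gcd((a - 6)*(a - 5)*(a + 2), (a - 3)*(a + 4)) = 1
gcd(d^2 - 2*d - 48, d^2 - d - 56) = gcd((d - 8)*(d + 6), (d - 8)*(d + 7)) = d - 8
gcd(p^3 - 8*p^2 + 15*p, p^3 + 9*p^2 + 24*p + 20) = 1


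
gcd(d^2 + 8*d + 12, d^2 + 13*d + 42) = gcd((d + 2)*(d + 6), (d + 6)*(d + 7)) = d + 6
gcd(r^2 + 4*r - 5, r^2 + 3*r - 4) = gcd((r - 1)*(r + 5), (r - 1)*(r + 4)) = r - 1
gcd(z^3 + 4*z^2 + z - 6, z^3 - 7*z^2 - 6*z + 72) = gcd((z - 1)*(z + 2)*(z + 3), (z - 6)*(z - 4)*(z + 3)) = z + 3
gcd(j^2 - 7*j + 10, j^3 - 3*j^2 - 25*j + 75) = j - 5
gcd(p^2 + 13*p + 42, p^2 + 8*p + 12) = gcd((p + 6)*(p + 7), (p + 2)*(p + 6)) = p + 6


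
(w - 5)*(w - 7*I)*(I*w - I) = I*w^3 + 7*w^2 - 6*I*w^2 - 42*w + 5*I*w + 35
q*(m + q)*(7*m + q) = 7*m^2*q + 8*m*q^2 + q^3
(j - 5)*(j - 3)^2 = j^3 - 11*j^2 + 39*j - 45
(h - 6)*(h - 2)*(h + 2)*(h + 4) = h^4 - 2*h^3 - 28*h^2 + 8*h + 96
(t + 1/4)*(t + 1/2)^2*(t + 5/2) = t^4 + 15*t^3/4 + 29*t^2/8 + 21*t/16 + 5/32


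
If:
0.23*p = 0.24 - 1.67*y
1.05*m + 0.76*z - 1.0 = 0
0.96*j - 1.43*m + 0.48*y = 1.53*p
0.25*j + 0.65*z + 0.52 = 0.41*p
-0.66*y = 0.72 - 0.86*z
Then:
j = 62.90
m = 2.96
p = 35.22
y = -4.71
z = -2.78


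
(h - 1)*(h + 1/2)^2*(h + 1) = h^4 + h^3 - 3*h^2/4 - h - 1/4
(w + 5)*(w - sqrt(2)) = w^2 - sqrt(2)*w + 5*w - 5*sqrt(2)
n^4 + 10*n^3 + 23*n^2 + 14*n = n*(n + 1)*(n + 2)*(n + 7)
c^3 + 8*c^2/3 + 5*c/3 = c*(c + 1)*(c + 5/3)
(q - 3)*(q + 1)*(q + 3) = q^3 + q^2 - 9*q - 9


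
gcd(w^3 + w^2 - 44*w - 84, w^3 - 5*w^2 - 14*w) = w^2 - 5*w - 14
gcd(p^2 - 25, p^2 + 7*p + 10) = p + 5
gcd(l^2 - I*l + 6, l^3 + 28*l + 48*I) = l + 2*I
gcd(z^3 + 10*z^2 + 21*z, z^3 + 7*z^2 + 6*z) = z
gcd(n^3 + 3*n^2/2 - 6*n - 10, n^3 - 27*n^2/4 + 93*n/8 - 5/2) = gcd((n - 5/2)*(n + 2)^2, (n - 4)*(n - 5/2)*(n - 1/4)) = n - 5/2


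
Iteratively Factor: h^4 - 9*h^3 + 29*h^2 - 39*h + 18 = (h - 3)*(h^3 - 6*h^2 + 11*h - 6) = (h - 3)*(h - 2)*(h^2 - 4*h + 3) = (h - 3)^2*(h - 2)*(h - 1)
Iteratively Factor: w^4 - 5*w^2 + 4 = (w + 1)*(w^3 - w^2 - 4*w + 4) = (w + 1)*(w + 2)*(w^2 - 3*w + 2) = (w - 2)*(w + 1)*(w + 2)*(w - 1)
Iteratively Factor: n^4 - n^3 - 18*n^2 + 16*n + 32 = (n - 2)*(n^3 + n^2 - 16*n - 16) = (n - 2)*(n + 4)*(n^2 - 3*n - 4) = (n - 2)*(n + 1)*(n + 4)*(n - 4)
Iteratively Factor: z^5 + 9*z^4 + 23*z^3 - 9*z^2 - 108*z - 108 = (z + 3)*(z^4 + 6*z^3 + 5*z^2 - 24*z - 36) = (z - 2)*(z + 3)*(z^3 + 8*z^2 + 21*z + 18) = (z - 2)*(z + 2)*(z + 3)*(z^2 + 6*z + 9) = (z - 2)*(z + 2)*(z + 3)^2*(z + 3)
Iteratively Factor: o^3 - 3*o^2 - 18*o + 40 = (o - 2)*(o^2 - o - 20) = (o - 5)*(o - 2)*(o + 4)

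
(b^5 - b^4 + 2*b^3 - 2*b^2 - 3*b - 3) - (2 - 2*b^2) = b^5 - b^4 + 2*b^3 - 3*b - 5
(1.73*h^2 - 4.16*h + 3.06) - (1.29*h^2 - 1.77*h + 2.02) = 0.44*h^2 - 2.39*h + 1.04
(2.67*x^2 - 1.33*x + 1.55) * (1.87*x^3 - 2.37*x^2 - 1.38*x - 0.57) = 4.9929*x^5 - 8.815*x^4 + 2.366*x^3 - 3.36*x^2 - 1.3809*x - 0.8835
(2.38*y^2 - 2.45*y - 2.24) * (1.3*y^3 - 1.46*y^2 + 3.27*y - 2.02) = 3.094*y^5 - 6.6598*y^4 + 8.4476*y^3 - 9.5487*y^2 - 2.3758*y + 4.5248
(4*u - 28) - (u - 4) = 3*u - 24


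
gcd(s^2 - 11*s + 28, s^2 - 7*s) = s - 7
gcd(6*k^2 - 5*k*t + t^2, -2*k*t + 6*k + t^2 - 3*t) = -2*k + t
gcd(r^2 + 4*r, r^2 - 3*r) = r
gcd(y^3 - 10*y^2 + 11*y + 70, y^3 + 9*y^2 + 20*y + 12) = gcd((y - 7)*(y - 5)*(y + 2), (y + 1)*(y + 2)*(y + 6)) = y + 2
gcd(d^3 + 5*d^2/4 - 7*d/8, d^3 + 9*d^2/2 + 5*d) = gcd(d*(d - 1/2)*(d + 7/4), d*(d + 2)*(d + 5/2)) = d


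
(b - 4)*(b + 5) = b^2 + b - 20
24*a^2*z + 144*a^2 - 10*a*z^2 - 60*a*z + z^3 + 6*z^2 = (-6*a + z)*(-4*a + z)*(z + 6)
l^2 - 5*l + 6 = (l - 3)*(l - 2)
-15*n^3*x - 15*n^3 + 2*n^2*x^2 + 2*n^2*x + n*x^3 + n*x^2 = (-3*n + x)*(5*n + x)*(n*x + n)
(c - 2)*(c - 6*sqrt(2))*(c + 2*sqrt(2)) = c^3 - 4*sqrt(2)*c^2 - 2*c^2 - 24*c + 8*sqrt(2)*c + 48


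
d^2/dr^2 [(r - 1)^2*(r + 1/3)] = 6*r - 10/3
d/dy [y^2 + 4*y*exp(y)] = 4*y*exp(y) + 2*y + 4*exp(y)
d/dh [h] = 1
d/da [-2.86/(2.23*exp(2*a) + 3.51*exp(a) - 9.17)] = (12.7556*exp(a) + 10.0386)*exp(a)/(2.23*exp(2*a) + 3.51*exp(a) - 9.17)^2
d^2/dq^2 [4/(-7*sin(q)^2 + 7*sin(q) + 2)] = 28*(-28*sin(q)^4 + 21*sin(q)^3 + 27*sin(q)^2 - 40*sin(q) + 18)/(-7*sin(q)^2 + 7*sin(q) + 2)^3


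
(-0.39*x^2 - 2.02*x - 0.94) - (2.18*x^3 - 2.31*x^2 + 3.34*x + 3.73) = -2.18*x^3 + 1.92*x^2 - 5.36*x - 4.67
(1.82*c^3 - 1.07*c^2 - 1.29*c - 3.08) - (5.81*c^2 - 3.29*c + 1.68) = 1.82*c^3 - 6.88*c^2 + 2.0*c - 4.76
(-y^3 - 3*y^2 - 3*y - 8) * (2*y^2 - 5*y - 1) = -2*y^5 - y^4 + 10*y^3 + 2*y^2 + 43*y + 8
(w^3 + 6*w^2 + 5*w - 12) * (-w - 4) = -w^4 - 10*w^3 - 29*w^2 - 8*w + 48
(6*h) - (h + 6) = 5*h - 6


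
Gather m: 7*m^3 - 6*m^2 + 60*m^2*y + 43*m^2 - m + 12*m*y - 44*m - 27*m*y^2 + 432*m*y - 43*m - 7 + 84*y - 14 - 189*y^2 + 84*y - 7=7*m^3 + m^2*(60*y + 37) + m*(-27*y^2 + 444*y - 88) - 189*y^2 + 168*y - 28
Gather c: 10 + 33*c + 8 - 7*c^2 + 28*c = -7*c^2 + 61*c + 18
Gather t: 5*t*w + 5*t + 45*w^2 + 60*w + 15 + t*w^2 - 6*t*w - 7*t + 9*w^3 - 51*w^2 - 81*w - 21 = t*(w^2 - w - 2) + 9*w^3 - 6*w^2 - 21*w - 6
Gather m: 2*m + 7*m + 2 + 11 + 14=9*m + 27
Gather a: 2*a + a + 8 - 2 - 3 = 3*a + 3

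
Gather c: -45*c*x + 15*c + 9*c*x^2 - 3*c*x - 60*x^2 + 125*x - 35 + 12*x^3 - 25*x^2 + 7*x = c*(9*x^2 - 48*x + 15) + 12*x^3 - 85*x^2 + 132*x - 35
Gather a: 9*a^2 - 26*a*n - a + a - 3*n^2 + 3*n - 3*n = 9*a^2 - 26*a*n - 3*n^2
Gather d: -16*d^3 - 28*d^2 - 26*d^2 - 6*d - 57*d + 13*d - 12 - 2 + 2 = -16*d^3 - 54*d^2 - 50*d - 12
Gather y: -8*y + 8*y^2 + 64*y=8*y^2 + 56*y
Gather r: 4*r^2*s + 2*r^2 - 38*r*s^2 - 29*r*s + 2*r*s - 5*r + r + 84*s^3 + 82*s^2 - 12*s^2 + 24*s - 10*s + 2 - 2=r^2*(4*s + 2) + r*(-38*s^2 - 27*s - 4) + 84*s^3 + 70*s^2 + 14*s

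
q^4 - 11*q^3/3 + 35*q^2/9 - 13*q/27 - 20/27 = (q - 5/3)*(q - 4/3)*(q - 1)*(q + 1/3)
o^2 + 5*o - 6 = (o - 1)*(o + 6)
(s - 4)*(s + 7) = s^2 + 3*s - 28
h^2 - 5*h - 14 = (h - 7)*(h + 2)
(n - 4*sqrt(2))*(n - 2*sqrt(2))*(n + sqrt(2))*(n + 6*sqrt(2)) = n^4 + sqrt(2)*n^3 - 56*n^2 + 40*sqrt(2)*n + 192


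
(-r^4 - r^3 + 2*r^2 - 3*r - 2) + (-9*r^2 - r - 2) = -r^4 - r^3 - 7*r^2 - 4*r - 4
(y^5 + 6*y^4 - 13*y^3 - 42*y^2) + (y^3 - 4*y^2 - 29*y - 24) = y^5 + 6*y^4 - 12*y^3 - 46*y^2 - 29*y - 24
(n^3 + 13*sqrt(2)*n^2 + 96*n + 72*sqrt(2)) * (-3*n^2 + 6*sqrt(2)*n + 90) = -3*n^5 - 33*sqrt(2)*n^4 - 42*n^3 + 1530*sqrt(2)*n^2 + 9504*n + 6480*sqrt(2)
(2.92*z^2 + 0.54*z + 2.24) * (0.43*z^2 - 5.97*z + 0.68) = 1.2556*z^4 - 17.2002*z^3 - 0.275*z^2 - 13.0056*z + 1.5232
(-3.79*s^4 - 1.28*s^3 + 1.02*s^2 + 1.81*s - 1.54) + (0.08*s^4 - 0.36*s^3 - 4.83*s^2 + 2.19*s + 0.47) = -3.71*s^4 - 1.64*s^3 - 3.81*s^2 + 4.0*s - 1.07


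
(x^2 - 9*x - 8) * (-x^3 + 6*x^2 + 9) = -x^5 + 15*x^4 - 46*x^3 - 39*x^2 - 81*x - 72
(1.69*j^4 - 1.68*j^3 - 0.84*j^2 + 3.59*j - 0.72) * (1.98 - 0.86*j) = -1.4534*j^5 + 4.791*j^4 - 2.604*j^3 - 4.7506*j^2 + 7.7274*j - 1.4256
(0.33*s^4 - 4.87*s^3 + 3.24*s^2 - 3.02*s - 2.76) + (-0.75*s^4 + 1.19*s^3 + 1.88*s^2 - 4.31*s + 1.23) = -0.42*s^4 - 3.68*s^3 + 5.12*s^2 - 7.33*s - 1.53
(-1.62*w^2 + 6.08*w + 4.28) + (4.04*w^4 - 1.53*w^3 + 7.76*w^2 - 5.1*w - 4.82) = 4.04*w^4 - 1.53*w^3 + 6.14*w^2 + 0.98*w - 0.54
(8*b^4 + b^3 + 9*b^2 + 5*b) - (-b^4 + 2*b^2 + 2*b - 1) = 9*b^4 + b^3 + 7*b^2 + 3*b + 1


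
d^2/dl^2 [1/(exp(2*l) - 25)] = 4*(exp(2*l) + 25)*exp(2*l)/(exp(2*l) - 25)^3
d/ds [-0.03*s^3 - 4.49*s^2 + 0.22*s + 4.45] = -0.09*s^2 - 8.98*s + 0.22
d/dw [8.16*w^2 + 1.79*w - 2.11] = 16.32*w + 1.79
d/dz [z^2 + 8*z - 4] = 2*z + 8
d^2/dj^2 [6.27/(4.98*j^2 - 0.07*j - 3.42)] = (310.997016*j^2 - 4.371444*j - 6.27*(9.96*j - 0.07)*(19.92*j - 0.14) - 213.576264)/(-4.98*j^2 + 0.07*j + 3.42)^3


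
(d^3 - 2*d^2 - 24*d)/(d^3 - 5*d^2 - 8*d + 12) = d*(d + 4)/(d^2 + d - 2)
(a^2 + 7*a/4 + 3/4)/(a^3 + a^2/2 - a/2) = (4*a + 3)/(2*a*(2*a - 1))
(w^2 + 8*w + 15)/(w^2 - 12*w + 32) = (w^2 + 8*w + 15)/(w^2 - 12*w + 32)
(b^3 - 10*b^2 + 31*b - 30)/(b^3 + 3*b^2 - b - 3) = (b^3 - 10*b^2 + 31*b - 30)/(b^3 + 3*b^2 - b - 3)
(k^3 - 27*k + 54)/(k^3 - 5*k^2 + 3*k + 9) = (k + 6)/(k + 1)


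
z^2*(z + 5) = z^3 + 5*z^2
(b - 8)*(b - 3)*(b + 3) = b^3 - 8*b^2 - 9*b + 72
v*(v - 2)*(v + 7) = v^3 + 5*v^2 - 14*v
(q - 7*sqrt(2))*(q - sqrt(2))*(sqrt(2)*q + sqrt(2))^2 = 2*q^4 - 16*sqrt(2)*q^3 + 4*q^3 - 32*sqrt(2)*q^2 + 30*q^2 - 16*sqrt(2)*q + 56*q + 28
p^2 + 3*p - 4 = (p - 1)*(p + 4)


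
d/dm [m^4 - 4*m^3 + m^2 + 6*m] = 4*m^3 - 12*m^2 + 2*m + 6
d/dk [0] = 0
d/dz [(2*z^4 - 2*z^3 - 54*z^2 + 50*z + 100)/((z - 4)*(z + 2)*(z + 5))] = 2*(z^4 - 4*z^3 - 15*z^2 + 76*z - 4)/(z^4 - 4*z^3 - 12*z^2 + 32*z + 64)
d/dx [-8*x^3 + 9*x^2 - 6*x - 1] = -24*x^2 + 18*x - 6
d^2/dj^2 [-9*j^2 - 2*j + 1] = -18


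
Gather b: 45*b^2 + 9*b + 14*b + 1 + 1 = 45*b^2 + 23*b + 2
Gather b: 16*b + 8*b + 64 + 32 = 24*b + 96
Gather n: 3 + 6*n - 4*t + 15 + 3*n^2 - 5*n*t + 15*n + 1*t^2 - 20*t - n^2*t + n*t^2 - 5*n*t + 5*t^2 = n^2*(3 - t) + n*(t^2 - 10*t + 21) + 6*t^2 - 24*t + 18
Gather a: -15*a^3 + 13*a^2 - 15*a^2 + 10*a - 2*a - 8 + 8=-15*a^3 - 2*a^2 + 8*a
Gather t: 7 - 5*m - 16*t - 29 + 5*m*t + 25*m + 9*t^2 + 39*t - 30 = 20*m + 9*t^2 + t*(5*m + 23) - 52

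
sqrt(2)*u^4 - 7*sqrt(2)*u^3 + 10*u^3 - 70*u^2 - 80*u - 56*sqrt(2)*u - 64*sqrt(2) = (u - 8)*(u + sqrt(2))*(u + 4*sqrt(2))*(sqrt(2)*u + sqrt(2))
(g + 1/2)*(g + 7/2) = g^2 + 4*g + 7/4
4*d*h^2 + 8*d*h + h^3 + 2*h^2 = h*(4*d + h)*(h + 2)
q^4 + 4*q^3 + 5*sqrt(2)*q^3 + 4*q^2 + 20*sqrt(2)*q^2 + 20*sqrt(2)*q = q*(q + 2)^2*(q + 5*sqrt(2))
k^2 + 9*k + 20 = (k + 4)*(k + 5)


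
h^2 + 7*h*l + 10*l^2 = (h + 2*l)*(h + 5*l)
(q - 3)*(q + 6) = q^2 + 3*q - 18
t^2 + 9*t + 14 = (t + 2)*(t + 7)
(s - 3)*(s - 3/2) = s^2 - 9*s/2 + 9/2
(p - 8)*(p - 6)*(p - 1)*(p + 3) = p^4 - 12*p^3 + 17*p^2 + 138*p - 144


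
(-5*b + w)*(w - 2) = -5*b*w + 10*b + w^2 - 2*w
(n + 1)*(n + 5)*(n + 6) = n^3 + 12*n^2 + 41*n + 30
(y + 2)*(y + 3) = y^2 + 5*y + 6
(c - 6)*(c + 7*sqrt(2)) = c^2 - 6*c + 7*sqrt(2)*c - 42*sqrt(2)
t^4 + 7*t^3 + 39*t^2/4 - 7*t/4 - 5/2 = (t - 1/2)*(t + 1/2)*(t + 2)*(t + 5)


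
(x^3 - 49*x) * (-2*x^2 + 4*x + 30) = -2*x^5 + 4*x^4 + 128*x^3 - 196*x^2 - 1470*x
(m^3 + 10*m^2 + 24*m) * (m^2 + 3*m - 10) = m^5 + 13*m^4 + 44*m^3 - 28*m^2 - 240*m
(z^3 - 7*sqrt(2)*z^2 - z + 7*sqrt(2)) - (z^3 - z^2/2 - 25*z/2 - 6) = -7*sqrt(2)*z^2 + z^2/2 + 23*z/2 + 6 + 7*sqrt(2)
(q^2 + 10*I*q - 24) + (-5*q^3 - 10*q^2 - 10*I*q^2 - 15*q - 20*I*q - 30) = -5*q^3 - 9*q^2 - 10*I*q^2 - 15*q - 10*I*q - 54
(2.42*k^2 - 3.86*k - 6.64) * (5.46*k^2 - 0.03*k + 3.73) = 13.2132*k^4 - 21.1482*k^3 - 27.112*k^2 - 14.1986*k - 24.7672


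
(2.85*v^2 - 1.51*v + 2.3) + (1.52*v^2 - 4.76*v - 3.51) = 4.37*v^2 - 6.27*v - 1.21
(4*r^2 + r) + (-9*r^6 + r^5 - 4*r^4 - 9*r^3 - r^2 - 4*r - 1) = -9*r^6 + r^5 - 4*r^4 - 9*r^3 + 3*r^2 - 3*r - 1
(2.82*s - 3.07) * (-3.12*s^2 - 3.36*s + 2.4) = -8.7984*s^3 + 0.103200000000001*s^2 + 17.0832*s - 7.368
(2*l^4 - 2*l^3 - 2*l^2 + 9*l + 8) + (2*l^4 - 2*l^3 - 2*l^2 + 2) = 4*l^4 - 4*l^3 - 4*l^2 + 9*l + 10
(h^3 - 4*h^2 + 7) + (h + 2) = h^3 - 4*h^2 + h + 9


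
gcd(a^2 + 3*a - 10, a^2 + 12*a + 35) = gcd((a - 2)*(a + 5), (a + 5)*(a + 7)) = a + 5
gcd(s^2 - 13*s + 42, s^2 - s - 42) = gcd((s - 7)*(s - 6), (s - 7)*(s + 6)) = s - 7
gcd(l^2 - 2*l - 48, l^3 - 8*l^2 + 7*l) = 1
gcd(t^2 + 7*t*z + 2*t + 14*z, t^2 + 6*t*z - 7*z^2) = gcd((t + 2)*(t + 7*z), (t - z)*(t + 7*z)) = t + 7*z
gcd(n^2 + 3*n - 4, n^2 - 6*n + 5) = n - 1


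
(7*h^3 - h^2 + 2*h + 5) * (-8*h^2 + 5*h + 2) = -56*h^5 + 43*h^4 - 7*h^3 - 32*h^2 + 29*h + 10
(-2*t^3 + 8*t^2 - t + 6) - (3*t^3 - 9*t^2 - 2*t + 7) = -5*t^3 + 17*t^2 + t - 1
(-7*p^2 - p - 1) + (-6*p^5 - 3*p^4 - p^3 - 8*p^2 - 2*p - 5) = -6*p^5 - 3*p^4 - p^3 - 15*p^2 - 3*p - 6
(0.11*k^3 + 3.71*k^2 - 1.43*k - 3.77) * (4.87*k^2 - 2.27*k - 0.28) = 0.5357*k^5 + 17.818*k^4 - 15.4166*k^3 - 16.1526*k^2 + 8.9583*k + 1.0556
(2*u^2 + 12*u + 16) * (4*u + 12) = 8*u^3 + 72*u^2 + 208*u + 192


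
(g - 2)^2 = g^2 - 4*g + 4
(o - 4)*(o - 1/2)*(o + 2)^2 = o^4 - o^3/2 - 12*o^2 - 10*o + 8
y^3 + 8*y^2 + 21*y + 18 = (y + 2)*(y + 3)^2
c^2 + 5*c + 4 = (c + 1)*(c + 4)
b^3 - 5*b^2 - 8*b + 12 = (b - 6)*(b - 1)*(b + 2)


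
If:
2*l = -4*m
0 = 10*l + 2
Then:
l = -1/5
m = 1/10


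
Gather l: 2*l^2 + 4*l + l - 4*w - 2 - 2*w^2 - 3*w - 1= 2*l^2 + 5*l - 2*w^2 - 7*w - 3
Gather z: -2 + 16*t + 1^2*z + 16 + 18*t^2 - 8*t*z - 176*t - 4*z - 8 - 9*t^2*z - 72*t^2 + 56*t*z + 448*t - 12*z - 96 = -54*t^2 + 288*t + z*(-9*t^2 + 48*t - 15) - 90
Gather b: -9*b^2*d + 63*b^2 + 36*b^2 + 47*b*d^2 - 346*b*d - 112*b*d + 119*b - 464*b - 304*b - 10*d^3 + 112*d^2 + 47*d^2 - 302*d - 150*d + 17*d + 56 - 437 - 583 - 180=b^2*(99 - 9*d) + b*(47*d^2 - 458*d - 649) - 10*d^3 + 159*d^2 - 435*d - 1144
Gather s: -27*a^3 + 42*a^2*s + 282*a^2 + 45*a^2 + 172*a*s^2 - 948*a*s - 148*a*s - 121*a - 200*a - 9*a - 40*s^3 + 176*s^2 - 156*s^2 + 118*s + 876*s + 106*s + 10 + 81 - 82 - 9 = -27*a^3 + 327*a^2 - 330*a - 40*s^3 + s^2*(172*a + 20) + s*(42*a^2 - 1096*a + 1100)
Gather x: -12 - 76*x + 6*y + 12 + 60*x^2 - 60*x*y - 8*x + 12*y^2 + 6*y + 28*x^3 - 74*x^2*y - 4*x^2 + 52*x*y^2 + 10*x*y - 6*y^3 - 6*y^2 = 28*x^3 + x^2*(56 - 74*y) + x*(52*y^2 - 50*y - 84) - 6*y^3 + 6*y^2 + 12*y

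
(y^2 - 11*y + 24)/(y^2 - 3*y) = (y - 8)/y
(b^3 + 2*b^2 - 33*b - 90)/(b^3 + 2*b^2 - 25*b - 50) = (b^2 - 3*b - 18)/(b^2 - 3*b - 10)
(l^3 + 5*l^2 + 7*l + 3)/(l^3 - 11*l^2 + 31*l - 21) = (l^3 + 5*l^2 + 7*l + 3)/(l^3 - 11*l^2 + 31*l - 21)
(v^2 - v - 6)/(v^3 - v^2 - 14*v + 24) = (v + 2)/(v^2 + 2*v - 8)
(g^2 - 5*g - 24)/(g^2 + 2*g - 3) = (g - 8)/(g - 1)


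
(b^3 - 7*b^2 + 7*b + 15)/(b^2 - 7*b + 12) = (b^2 - 4*b - 5)/(b - 4)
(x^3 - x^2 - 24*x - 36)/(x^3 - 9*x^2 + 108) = (x + 2)/(x - 6)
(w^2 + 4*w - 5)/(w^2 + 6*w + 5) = (w - 1)/(w + 1)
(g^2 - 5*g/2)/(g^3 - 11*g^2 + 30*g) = (g - 5/2)/(g^2 - 11*g + 30)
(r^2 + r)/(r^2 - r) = (r + 1)/(r - 1)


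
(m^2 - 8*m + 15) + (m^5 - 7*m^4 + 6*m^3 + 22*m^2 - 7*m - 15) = m^5 - 7*m^4 + 6*m^3 + 23*m^2 - 15*m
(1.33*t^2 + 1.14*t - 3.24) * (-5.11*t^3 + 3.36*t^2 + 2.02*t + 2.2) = -6.7963*t^5 - 1.3566*t^4 + 23.0734*t^3 - 5.6576*t^2 - 4.0368*t - 7.128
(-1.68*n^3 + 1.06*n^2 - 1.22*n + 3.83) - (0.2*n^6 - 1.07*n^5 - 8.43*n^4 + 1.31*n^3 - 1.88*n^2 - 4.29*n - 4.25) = -0.2*n^6 + 1.07*n^5 + 8.43*n^4 - 2.99*n^3 + 2.94*n^2 + 3.07*n + 8.08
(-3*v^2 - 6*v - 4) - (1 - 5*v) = -3*v^2 - v - 5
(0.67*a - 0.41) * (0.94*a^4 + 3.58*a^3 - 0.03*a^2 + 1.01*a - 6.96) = 0.6298*a^5 + 2.0132*a^4 - 1.4879*a^3 + 0.689*a^2 - 5.0773*a + 2.8536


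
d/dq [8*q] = 8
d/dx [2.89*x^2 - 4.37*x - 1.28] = 5.78*x - 4.37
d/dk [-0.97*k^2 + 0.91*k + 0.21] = 0.91 - 1.94*k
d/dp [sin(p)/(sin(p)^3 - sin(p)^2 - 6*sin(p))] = (1 - 2*sin(p))*cos(p)/(sin(p) + cos(p)^2 + 5)^2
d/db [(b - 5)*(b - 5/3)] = 2*b - 20/3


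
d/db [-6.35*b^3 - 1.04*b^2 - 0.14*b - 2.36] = -19.05*b^2 - 2.08*b - 0.14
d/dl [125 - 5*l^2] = -10*l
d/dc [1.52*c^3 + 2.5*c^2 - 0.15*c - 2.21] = 4.56*c^2 + 5.0*c - 0.15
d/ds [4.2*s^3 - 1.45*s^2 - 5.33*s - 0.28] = 12.6*s^2 - 2.9*s - 5.33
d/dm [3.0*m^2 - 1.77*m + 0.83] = 6.0*m - 1.77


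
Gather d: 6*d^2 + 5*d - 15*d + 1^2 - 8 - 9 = 6*d^2 - 10*d - 16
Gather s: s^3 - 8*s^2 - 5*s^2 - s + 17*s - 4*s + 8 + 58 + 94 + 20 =s^3 - 13*s^2 + 12*s + 180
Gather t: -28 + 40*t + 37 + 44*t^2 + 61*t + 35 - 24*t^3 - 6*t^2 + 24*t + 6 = -24*t^3 + 38*t^2 + 125*t + 50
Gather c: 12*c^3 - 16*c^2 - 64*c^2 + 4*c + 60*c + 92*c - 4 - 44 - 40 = 12*c^3 - 80*c^2 + 156*c - 88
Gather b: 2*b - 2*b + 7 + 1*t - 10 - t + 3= 0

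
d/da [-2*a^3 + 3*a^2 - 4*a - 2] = -6*a^2 + 6*a - 4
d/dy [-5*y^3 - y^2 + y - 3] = -15*y^2 - 2*y + 1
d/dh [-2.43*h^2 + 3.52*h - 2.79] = 3.52 - 4.86*h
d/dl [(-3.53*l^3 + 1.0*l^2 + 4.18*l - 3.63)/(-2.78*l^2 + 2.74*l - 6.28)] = (9.8134*l^4 - 19.3444*l^3 + 80.8656*l^2 - 32.7428*l - 16.3042)/(7.7284*l^4 - 15.2344*l^3 + 42.4244*l^2 - 34.4144*l + 39.4384)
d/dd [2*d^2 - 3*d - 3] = 4*d - 3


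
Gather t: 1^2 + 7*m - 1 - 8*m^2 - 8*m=-8*m^2 - m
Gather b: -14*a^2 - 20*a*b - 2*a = -14*a^2 - 20*a*b - 2*a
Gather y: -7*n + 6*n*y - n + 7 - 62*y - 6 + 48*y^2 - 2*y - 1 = -8*n + 48*y^2 + y*(6*n - 64)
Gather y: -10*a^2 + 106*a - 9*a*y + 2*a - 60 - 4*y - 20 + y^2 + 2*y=-10*a^2 + 108*a + y^2 + y*(-9*a - 2) - 80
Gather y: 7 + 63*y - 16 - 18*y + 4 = 45*y - 5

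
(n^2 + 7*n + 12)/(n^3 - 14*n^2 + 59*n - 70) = (n^2 + 7*n + 12)/(n^3 - 14*n^2 + 59*n - 70)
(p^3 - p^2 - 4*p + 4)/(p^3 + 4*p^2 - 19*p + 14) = (p + 2)/(p + 7)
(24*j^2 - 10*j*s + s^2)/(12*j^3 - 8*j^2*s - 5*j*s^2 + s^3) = (-4*j + s)/(-2*j^2 + j*s + s^2)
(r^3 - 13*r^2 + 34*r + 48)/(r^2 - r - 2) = (r^2 - 14*r + 48)/(r - 2)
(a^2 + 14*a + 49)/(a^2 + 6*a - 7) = (a + 7)/(a - 1)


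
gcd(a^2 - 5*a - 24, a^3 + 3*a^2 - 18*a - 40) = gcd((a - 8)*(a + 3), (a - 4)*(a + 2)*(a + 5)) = 1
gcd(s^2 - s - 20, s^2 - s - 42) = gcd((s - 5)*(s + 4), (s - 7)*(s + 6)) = 1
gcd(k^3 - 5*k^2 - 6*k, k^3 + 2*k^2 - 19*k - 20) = k + 1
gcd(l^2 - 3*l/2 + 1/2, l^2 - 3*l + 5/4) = l - 1/2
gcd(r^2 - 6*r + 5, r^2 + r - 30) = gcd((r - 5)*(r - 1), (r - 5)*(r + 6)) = r - 5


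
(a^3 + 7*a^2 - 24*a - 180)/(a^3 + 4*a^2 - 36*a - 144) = (a^2 + a - 30)/(a^2 - 2*a - 24)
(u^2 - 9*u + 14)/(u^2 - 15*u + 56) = (u - 2)/(u - 8)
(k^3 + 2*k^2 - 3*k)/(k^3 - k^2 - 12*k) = (k - 1)/(k - 4)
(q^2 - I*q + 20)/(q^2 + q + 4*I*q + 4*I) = (q - 5*I)/(q + 1)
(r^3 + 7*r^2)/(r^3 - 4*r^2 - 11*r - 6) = r^2*(r + 7)/(r^3 - 4*r^2 - 11*r - 6)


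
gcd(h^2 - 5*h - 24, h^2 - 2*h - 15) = h + 3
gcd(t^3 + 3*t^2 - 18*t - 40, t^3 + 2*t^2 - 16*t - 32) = t^2 - 2*t - 8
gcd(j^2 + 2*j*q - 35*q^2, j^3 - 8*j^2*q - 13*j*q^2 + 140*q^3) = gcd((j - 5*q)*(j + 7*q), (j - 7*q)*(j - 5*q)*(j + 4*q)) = -j + 5*q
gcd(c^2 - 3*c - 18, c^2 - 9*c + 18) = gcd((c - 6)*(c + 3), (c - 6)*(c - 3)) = c - 6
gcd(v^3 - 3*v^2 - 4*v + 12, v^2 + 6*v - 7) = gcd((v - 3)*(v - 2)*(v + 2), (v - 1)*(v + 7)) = 1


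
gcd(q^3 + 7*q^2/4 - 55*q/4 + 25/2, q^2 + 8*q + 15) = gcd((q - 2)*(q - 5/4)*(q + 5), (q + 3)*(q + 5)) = q + 5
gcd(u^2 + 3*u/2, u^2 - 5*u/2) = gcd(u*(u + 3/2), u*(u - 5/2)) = u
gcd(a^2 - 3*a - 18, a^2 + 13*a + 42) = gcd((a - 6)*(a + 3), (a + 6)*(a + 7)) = 1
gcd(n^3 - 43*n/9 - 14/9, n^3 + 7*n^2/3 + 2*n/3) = n^2 + 7*n/3 + 2/3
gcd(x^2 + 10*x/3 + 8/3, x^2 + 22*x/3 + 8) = x + 4/3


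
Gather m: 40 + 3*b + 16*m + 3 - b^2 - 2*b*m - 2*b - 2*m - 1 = -b^2 + b + m*(14 - 2*b) + 42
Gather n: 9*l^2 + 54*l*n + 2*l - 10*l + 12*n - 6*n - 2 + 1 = 9*l^2 - 8*l + n*(54*l + 6) - 1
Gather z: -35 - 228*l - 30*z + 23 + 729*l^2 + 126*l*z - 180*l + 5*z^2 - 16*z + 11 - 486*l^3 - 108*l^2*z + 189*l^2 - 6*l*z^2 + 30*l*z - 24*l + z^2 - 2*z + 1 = -486*l^3 + 918*l^2 - 432*l + z^2*(6 - 6*l) + z*(-108*l^2 + 156*l - 48)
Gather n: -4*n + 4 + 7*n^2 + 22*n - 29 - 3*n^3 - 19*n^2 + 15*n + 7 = -3*n^3 - 12*n^2 + 33*n - 18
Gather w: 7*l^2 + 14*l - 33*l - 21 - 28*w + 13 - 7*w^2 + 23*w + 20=7*l^2 - 19*l - 7*w^2 - 5*w + 12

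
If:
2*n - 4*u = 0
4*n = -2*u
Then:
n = 0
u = 0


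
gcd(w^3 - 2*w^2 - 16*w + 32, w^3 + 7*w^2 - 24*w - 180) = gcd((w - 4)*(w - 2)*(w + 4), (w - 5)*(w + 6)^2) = 1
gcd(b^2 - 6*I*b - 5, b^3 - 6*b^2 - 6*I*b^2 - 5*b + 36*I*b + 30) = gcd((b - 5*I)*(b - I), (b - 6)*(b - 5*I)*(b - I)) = b^2 - 6*I*b - 5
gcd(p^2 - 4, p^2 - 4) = p^2 - 4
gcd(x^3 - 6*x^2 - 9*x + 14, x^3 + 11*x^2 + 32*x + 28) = x + 2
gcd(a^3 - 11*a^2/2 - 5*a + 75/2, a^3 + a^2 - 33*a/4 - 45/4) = a^2 - a/2 - 15/2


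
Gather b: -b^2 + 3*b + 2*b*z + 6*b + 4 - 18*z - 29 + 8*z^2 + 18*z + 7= -b^2 + b*(2*z + 9) + 8*z^2 - 18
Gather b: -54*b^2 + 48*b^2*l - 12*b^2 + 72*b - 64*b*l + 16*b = b^2*(48*l - 66) + b*(88 - 64*l)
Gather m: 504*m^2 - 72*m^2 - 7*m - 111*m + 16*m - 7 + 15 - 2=432*m^2 - 102*m + 6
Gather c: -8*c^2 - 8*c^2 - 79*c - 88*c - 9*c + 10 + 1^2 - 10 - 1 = -16*c^2 - 176*c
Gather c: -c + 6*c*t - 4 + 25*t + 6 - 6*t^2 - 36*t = c*(6*t - 1) - 6*t^2 - 11*t + 2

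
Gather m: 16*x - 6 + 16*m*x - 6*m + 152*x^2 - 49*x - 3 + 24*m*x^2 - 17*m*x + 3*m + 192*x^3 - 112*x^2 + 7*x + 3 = m*(24*x^2 - x - 3) + 192*x^3 + 40*x^2 - 26*x - 6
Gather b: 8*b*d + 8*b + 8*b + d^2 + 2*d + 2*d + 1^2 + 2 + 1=b*(8*d + 16) + d^2 + 4*d + 4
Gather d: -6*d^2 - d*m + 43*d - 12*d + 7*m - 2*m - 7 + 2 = -6*d^2 + d*(31 - m) + 5*m - 5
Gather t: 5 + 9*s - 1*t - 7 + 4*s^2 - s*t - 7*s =4*s^2 + 2*s + t*(-s - 1) - 2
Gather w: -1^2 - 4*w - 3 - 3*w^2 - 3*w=-3*w^2 - 7*w - 4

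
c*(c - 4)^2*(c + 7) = c^4 - c^3 - 40*c^2 + 112*c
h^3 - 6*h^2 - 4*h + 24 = (h - 6)*(h - 2)*(h + 2)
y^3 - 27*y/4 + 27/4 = (y - 3/2)^2*(y + 3)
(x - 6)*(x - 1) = x^2 - 7*x + 6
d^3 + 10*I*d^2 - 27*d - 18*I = (d + I)*(d + 3*I)*(d + 6*I)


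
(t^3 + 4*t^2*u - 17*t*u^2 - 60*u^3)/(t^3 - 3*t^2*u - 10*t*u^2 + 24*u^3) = (t + 5*u)/(t - 2*u)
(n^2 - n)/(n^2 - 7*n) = (n - 1)/(n - 7)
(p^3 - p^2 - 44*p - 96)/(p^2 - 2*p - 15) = (p^2 - 4*p - 32)/(p - 5)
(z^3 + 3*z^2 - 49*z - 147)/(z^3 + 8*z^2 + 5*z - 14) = (z^2 - 4*z - 21)/(z^2 + z - 2)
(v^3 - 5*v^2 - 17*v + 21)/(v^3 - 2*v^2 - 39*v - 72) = (v^2 - 8*v + 7)/(v^2 - 5*v - 24)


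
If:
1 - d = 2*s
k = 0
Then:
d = 1 - 2*s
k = 0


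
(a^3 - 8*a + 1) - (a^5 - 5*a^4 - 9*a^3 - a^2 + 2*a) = -a^5 + 5*a^4 + 10*a^3 + a^2 - 10*a + 1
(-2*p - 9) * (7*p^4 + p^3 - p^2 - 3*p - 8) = -14*p^5 - 65*p^4 - 7*p^3 + 15*p^2 + 43*p + 72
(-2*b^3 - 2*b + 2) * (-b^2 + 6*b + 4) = 2*b^5 - 12*b^4 - 6*b^3 - 14*b^2 + 4*b + 8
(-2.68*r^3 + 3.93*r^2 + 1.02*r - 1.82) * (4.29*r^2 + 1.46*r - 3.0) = -11.4972*r^5 + 12.9469*r^4 + 18.1536*r^3 - 18.1086*r^2 - 5.7172*r + 5.46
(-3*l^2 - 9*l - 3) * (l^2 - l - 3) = -3*l^4 - 6*l^3 + 15*l^2 + 30*l + 9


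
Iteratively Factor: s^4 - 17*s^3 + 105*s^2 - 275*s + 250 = (s - 5)*(s^3 - 12*s^2 + 45*s - 50) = (s - 5)^2*(s^2 - 7*s + 10) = (s - 5)^2*(s - 2)*(s - 5)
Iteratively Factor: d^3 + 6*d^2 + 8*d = (d)*(d^2 + 6*d + 8) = d*(d + 2)*(d + 4)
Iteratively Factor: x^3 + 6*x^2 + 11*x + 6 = (x + 3)*(x^2 + 3*x + 2) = (x + 1)*(x + 3)*(x + 2)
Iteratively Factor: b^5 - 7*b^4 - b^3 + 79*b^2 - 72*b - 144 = (b - 4)*(b^4 - 3*b^3 - 13*b^2 + 27*b + 36) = (b - 4)*(b + 1)*(b^3 - 4*b^2 - 9*b + 36) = (b - 4)*(b - 3)*(b + 1)*(b^2 - b - 12) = (b - 4)*(b - 3)*(b + 1)*(b + 3)*(b - 4)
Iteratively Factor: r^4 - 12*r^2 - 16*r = (r - 4)*(r^3 + 4*r^2 + 4*r) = r*(r - 4)*(r^2 + 4*r + 4) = r*(r - 4)*(r + 2)*(r + 2)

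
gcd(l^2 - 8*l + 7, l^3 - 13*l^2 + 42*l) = l - 7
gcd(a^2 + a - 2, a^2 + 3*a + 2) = a + 2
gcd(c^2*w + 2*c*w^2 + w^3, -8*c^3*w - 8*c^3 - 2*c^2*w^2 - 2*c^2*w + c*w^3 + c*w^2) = 1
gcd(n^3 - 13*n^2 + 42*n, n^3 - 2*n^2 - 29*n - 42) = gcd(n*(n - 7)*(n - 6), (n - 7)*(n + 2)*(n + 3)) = n - 7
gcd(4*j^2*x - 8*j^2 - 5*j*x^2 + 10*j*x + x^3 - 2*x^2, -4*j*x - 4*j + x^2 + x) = -4*j + x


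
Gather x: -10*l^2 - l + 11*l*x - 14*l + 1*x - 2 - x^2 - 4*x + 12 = -10*l^2 - 15*l - x^2 + x*(11*l - 3) + 10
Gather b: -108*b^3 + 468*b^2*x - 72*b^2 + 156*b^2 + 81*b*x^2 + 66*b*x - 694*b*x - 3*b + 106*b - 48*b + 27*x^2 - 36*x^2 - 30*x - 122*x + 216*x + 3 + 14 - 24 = -108*b^3 + b^2*(468*x + 84) + b*(81*x^2 - 628*x + 55) - 9*x^2 + 64*x - 7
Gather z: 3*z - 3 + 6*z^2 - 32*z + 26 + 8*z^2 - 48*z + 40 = 14*z^2 - 77*z + 63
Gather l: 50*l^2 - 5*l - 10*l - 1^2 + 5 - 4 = 50*l^2 - 15*l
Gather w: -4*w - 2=-4*w - 2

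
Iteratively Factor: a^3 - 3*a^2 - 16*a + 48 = (a - 4)*(a^2 + a - 12) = (a - 4)*(a - 3)*(a + 4)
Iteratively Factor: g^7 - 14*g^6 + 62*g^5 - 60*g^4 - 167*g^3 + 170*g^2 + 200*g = (g + 1)*(g^6 - 15*g^5 + 77*g^4 - 137*g^3 - 30*g^2 + 200*g) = (g - 5)*(g + 1)*(g^5 - 10*g^4 + 27*g^3 - 2*g^2 - 40*g) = (g - 5)^2*(g + 1)*(g^4 - 5*g^3 + 2*g^2 + 8*g) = (g - 5)^2*(g - 2)*(g + 1)*(g^3 - 3*g^2 - 4*g) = (g - 5)^2*(g - 2)*(g + 1)^2*(g^2 - 4*g) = g*(g - 5)^2*(g - 2)*(g + 1)^2*(g - 4)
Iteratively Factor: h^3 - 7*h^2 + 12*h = (h - 3)*(h^2 - 4*h) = (h - 4)*(h - 3)*(h)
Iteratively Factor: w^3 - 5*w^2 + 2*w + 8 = (w - 2)*(w^2 - 3*w - 4) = (w - 4)*(w - 2)*(w + 1)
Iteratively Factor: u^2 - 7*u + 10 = (u - 5)*(u - 2)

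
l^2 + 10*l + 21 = (l + 3)*(l + 7)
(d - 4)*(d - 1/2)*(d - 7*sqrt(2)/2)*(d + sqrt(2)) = d^4 - 9*d^3/2 - 5*sqrt(2)*d^3/2 - 5*d^2 + 45*sqrt(2)*d^2/4 - 5*sqrt(2)*d + 63*d/2 - 14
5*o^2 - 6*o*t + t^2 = (-5*o + t)*(-o + t)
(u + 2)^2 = u^2 + 4*u + 4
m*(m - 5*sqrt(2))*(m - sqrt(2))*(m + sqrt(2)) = m^4 - 5*sqrt(2)*m^3 - 2*m^2 + 10*sqrt(2)*m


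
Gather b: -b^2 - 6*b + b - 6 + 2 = -b^2 - 5*b - 4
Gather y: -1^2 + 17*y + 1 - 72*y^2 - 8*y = -72*y^2 + 9*y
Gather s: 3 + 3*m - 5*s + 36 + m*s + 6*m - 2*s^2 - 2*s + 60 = 9*m - 2*s^2 + s*(m - 7) + 99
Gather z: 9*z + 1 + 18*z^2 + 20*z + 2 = 18*z^2 + 29*z + 3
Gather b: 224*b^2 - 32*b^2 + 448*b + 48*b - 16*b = 192*b^2 + 480*b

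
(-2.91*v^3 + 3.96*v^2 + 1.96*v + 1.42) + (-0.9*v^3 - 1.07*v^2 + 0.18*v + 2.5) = -3.81*v^3 + 2.89*v^2 + 2.14*v + 3.92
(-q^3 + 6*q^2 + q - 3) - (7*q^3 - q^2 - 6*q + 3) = -8*q^3 + 7*q^2 + 7*q - 6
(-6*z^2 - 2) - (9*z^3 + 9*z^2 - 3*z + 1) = -9*z^3 - 15*z^2 + 3*z - 3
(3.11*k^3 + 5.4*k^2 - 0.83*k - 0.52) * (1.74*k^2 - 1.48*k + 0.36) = 5.4114*k^5 + 4.7932*k^4 - 8.3166*k^3 + 2.2676*k^2 + 0.4708*k - 0.1872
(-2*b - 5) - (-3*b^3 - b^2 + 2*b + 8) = 3*b^3 + b^2 - 4*b - 13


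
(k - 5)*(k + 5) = k^2 - 25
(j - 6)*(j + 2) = j^2 - 4*j - 12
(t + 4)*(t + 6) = t^2 + 10*t + 24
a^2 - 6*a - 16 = (a - 8)*(a + 2)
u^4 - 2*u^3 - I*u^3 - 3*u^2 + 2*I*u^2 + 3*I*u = u*(u - 3)*(u + 1)*(u - I)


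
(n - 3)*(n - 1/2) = n^2 - 7*n/2 + 3/2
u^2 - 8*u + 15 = (u - 5)*(u - 3)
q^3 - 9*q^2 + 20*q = q*(q - 5)*(q - 4)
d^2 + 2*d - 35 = (d - 5)*(d + 7)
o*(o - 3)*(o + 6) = o^3 + 3*o^2 - 18*o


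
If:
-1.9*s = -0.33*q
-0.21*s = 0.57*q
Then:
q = 0.00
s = 0.00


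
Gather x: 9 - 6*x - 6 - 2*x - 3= -8*x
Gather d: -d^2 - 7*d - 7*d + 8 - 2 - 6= -d^2 - 14*d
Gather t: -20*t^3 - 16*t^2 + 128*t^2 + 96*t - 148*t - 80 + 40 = -20*t^3 + 112*t^2 - 52*t - 40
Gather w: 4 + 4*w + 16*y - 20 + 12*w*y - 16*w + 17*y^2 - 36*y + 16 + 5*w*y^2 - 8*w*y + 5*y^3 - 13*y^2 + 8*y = w*(5*y^2 + 4*y - 12) + 5*y^3 + 4*y^2 - 12*y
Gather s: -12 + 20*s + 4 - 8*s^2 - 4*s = -8*s^2 + 16*s - 8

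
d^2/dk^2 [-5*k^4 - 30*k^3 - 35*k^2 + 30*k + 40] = -60*k^2 - 180*k - 70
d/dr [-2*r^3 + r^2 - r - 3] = -6*r^2 + 2*r - 1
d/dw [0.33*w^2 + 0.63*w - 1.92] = 0.66*w + 0.63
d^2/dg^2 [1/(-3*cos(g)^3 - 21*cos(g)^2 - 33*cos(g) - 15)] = (9*sin(g)^4 - 97*sin(g)^2 - 395*cos(g)/4 + 59*cos(3*g)/4 - 84)/(3*(cos(g) + 1)^4*(cos(g) + 5)^3)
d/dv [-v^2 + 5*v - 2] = 5 - 2*v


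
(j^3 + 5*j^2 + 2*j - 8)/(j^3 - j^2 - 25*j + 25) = (j^2 + 6*j + 8)/(j^2 - 25)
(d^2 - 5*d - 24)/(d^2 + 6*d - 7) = (d^2 - 5*d - 24)/(d^2 + 6*d - 7)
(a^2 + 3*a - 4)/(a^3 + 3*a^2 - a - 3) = (a + 4)/(a^2 + 4*a + 3)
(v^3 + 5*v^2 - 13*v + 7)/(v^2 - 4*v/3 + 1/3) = 3*(v^2 + 6*v - 7)/(3*v - 1)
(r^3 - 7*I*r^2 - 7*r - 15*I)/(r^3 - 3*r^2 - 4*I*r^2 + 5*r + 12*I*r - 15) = (r - 3*I)/(r - 3)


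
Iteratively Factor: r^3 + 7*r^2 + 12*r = (r + 3)*(r^2 + 4*r) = r*(r + 3)*(r + 4)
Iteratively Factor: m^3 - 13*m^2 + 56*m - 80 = (m - 5)*(m^2 - 8*m + 16) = (m - 5)*(m - 4)*(m - 4)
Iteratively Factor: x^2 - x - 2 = (x - 2)*(x + 1)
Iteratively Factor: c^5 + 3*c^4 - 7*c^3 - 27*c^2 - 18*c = (c + 1)*(c^4 + 2*c^3 - 9*c^2 - 18*c) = (c - 3)*(c + 1)*(c^3 + 5*c^2 + 6*c) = c*(c - 3)*(c + 1)*(c^2 + 5*c + 6) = c*(c - 3)*(c + 1)*(c + 2)*(c + 3)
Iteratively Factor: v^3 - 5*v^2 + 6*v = (v - 3)*(v^2 - 2*v) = (v - 3)*(v - 2)*(v)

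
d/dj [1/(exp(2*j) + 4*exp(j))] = 2*(-exp(j) - 2)*exp(-j)/(exp(j) + 4)^2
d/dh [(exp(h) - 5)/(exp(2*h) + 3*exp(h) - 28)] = (-(exp(h) - 5)*(2*exp(h) + 3) + exp(2*h) + 3*exp(h) - 28)*exp(h)/(exp(2*h) + 3*exp(h) - 28)^2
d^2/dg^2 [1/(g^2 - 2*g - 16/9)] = 162*(9*g^2 - 18*g - 36*(g - 1)^2 - 16)/(-9*g^2 + 18*g + 16)^3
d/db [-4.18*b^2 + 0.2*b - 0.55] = 0.2 - 8.36*b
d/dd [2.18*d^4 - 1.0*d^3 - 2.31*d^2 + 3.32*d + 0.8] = 8.72*d^3 - 3.0*d^2 - 4.62*d + 3.32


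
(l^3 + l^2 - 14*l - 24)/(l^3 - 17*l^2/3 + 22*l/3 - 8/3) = 3*(l^2 + 5*l + 6)/(3*l^2 - 5*l + 2)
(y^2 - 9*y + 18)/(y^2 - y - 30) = (y - 3)/(y + 5)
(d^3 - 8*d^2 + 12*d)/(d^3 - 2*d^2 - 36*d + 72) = d/(d + 6)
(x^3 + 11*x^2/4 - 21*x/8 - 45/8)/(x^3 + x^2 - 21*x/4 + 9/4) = (4*x + 5)/(2*(2*x - 1))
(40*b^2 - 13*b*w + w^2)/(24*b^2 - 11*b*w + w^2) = (-5*b + w)/(-3*b + w)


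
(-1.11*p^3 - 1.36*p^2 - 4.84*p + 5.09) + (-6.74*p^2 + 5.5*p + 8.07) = -1.11*p^3 - 8.1*p^2 + 0.66*p + 13.16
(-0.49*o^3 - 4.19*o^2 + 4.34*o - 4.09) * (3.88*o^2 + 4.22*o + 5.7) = -1.9012*o^5 - 18.325*o^4 - 3.6356*o^3 - 21.4374*o^2 + 7.4782*o - 23.313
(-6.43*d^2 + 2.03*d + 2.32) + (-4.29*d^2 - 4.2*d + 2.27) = -10.72*d^2 - 2.17*d + 4.59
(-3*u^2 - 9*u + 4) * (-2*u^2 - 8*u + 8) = 6*u^4 + 42*u^3 + 40*u^2 - 104*u + 32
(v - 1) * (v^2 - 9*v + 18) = v^3 - 10*v^2 + 27*v - 18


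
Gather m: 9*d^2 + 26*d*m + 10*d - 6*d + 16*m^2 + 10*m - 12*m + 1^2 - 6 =9*d^2 + 4*d + 16*m^2 + m*(26*d - 2) - 5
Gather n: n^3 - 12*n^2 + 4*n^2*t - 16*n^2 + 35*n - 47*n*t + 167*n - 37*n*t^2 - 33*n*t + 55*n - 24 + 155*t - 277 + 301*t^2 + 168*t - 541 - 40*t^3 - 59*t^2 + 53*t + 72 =n^3 + n^2*(4*t - 28) + n*(-37*t^2 - 80*t + 257) - 40*t^3 + 242*t^2 + 376*t - 770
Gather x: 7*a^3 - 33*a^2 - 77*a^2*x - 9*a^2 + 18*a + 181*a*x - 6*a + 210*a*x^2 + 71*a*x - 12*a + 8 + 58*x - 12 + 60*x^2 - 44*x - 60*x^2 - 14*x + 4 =7*a^3 - 42*a^2 + 210*a*x^2 + x*(-77*a^2 + 252*a)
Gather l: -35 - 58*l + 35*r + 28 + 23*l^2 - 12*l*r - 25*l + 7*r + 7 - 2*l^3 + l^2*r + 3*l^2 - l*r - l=-2*l^3 + l^2*(r + 26) + l*(-13*r - 84) + 42*r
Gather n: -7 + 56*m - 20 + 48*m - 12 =104*m - 39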